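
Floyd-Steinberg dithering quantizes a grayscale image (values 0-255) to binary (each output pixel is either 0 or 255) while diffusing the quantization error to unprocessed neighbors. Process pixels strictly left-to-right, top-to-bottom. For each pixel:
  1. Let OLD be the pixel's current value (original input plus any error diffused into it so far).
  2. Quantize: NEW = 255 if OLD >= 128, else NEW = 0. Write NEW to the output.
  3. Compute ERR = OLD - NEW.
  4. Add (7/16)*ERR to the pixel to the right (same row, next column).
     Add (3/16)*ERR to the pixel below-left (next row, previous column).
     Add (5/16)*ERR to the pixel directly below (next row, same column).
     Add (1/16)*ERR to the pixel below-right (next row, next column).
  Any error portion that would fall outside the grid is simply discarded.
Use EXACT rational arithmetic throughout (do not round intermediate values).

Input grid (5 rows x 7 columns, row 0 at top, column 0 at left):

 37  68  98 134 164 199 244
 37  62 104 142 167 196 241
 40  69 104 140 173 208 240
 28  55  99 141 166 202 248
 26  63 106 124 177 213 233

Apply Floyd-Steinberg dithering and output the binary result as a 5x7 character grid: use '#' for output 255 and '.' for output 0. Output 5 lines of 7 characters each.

(0,0): OLD=37 → NEW=0, ERR=37
(0,1): OLD=1347/16 → NEW=0, ERR=1347/16
(0,2): OLD=34517/256 → NEW=255, ERR=-30763/256
(0,3): OLD=333523/4096 → NEW=0, ERR=333523/4096
(0,4): OLD=13082565/65536 → NEW=255, ERR=-3629115/65536
(0,5): OLD=183262819/1048576 → NEW=255, ERR=-84124061/1048576
(0,6): OLD=3504772277/16777216 → NEW=255, ERR=-773417803/16777216
(1,0): OLD=16473/256 → NEW=0, ERR=16473/256
(1,1): OLD=197103/2048 → NEW=0, ERR=197103/2048
(1,2): OLD=8459547/65536 → NEW=255, ERR=-8252133/65536
(1,3): OLD=24763007/262144 → NEW=0, ERR=24763007/262144
(1,4): OLD=3037839773/16777216 → NEW=255, ERR=-1240350307/16777216
(1,5): OLD=16975832749/134217728 → NEW=0, ERR=16975832749/134217728
(1,6): OLD=594669796483/2147483648 → NEW=255, ERR=47061466243/2147483648
(2,0): OLD=2560949/32768 → NEW=0, ERR=2560949/32768
(2,1): OLD=119202199/1048576 → NEW=0, ERR=119202199/1048576
(2,2): OLD=2317148037/16777216 → NEW=255, ERR=-1961042043/16777216
(2,3): OLD=12972117405/134217728 → NEW=0, ERR=12972117405/134217728
(2,4): OLD=238155819245/1073741824 → NEW=255, ERR=-35648345875/1073741824
(2,5): OLD=7988234917647/34359738368 → NEW=255, ERR=-773498366193/34359738368
(2,6): OLD=134637637252953/549755813888 → NEW=255, ERR=-5550095288487/549755813888
(3,0): OLD=1237120485/16777216 → NEW=0, ERR=1237120485/16777216
(3,1): OLD=14194024577/134217728 → NEW=0, ERR=14194024577/134217728
(3,2): OLD=143845802579/1073741824 → NEW=255, ERR=-129958362541/1073741824
(3,3): OLD=449771496245/4294967296 → NEW=0, ERR=449771496245/4294967296
(3,4): OLD=111743300512229/549755813888 → NEW=255, ERR=-28444432029211/549755813888
(3,5): OLD=740458829016319/4398046511104 → NEW=255, ERR=-381043031315201/4398046511104
(3,6): OLD=14463135734442081/70368744177664 → NEW=255, ERR=-3480894030862239/70368744177664
(4,0): OLD=147901467979/2147483648 → NEW=0, ERR=147901467979/2147483648
(4,1): OLD=3714097006031/34359738368 → NEW=0, ERR=3714097006031/34359738368
(4,2): OLD=77907643509377/549755813888 → NEW=255, ERR=-62280089032063/549755813888
(4,3): OLD=395368345708763/4398046511104 → NEW=0, ERR=395368345708763/4398046511104
(4,4): OLD=6701252888224353/35184372088832 → NEW=255, ERR=-2270761994427807/35184372088832
(4,5): OLD=163459000337947809/1125899906842624 → NEW=255, ERR=-123645475906921311/1125899906842624
(4,6): OLD=2955817982875182519/18014398509481984 → NEW=255, ERR=-1637853637042723401/18014398509481984
Row 0: ..#.###
Row 1: ..#.#.#
Row 2: ..#.###
Row 3: ..#.###
Row 4: ..#.###

Answer: ..#.###
..#.#.#
..#.###
..#.###
..#.###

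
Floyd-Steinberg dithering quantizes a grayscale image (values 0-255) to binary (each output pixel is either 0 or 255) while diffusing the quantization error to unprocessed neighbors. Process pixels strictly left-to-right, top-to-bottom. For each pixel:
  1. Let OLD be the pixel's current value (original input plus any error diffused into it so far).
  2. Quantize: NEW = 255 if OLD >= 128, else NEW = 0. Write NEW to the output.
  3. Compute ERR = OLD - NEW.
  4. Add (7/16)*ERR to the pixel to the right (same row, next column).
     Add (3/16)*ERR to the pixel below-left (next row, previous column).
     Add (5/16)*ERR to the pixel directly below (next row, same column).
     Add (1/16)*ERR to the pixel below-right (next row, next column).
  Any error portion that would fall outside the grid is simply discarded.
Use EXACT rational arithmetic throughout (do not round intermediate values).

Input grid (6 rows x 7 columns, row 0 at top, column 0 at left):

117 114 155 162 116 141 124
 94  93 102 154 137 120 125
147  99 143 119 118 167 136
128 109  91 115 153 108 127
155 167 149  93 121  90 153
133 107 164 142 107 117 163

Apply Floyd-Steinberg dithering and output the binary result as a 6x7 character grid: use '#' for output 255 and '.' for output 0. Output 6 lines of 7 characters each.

(0,0): OLD=117 → NEW=0, ERR=117
(0,1): OLD=2643/16 → NEW=255, ERR=-1437/16
(0,2): OLD=29621/256 → NEW=0, ERR=29621/256
(0,3): OLD=870899/4096 → NEW=255, ERR=-173581/4096
(0,4): OLD=6387109/65536 → NEW=0, ERR=6387109/65536
(0,5): OLD=192558979/1048576 → NEW=255, ERR=-74827901/1048576
(0,6): OLD=1556579477/16777216 → NEW=0, ERR=1556579477/16777216
(1,0): OLD=29113/256 → NEW=0, ERR=29113/256
(1,1): OLD=294287/2048 → NEW=255, ERR=-227953/2048
(1,2): OLD=4974395/65536 → NEW=0, ERR=4974395/65536
(1,3): OLD=52289823/262144 → NEW=255, ERR=-14556897/262144
(1,4): OLD=2132933757/16777216 → NEW=0, ERR=2132933757/16777216
(1,5): OLD=23730698637/134217728 → NEW=255, ERR=-10494822003/134217728
(1,6): OLD=247656909731/2147483648 → NEW=0, ERR=247656909731/2147483648
(2,0): OLD=5297557/32768 → NEW=255, ERR=-3058283/32768
(2,1): OLD=46896695/1048576 → NEW=0, ERR=46896695/1048576
(2,2): OLD=2833975653/16777216 → NEW=255, ERR=-1444214427/16777216
(2,3): OLD=12424178813/134217728 → NEW=0, ERR=12424178813/134217728
(2,4): OLD=193376037581/1073741824 → NEW=255, ERR=-80428127539/1073741824
(2,5): OLD=4788483011759/34359738368 → NEW=255, ERR=-3973250272081/34359738368
(2,6): OLD=64079917129913/549755813888 → NEW=0, ERR=64079917129913/549755813888
(3,0): OLD=1798848453/16777216 → NEW=0, ERR=1798848453/16777216
(3,1): OLD=19852327649/134217728 → NEW=255, ERR=-14373192991/134217728
(3,2): OLD=40157698675/1073741824 → NEW=0, ERR=40157698675/1073741824
(3,3): OLD=605010473365/4294967296 → NEW=255, ERR=-490206187115/4294967296
(3,4): OLD=35053431600069/549755813888 → NEW=0, ERR=35053431600069/549755813888
(3,5): OLD=514276297961119/4398046511104 → NEW=0, ERR=514276297961119/4398046511104
(3,6): OLD=14591385246661313/70368744177664 → NEW=255, ERR=-3352644518643007/70368744177664
(4,0): OLD=361694324587/2147483648 → NEW=255, ERR=-185914005653/2147483648
(4,1): OLD=3758021622639/34359738368 → NEW=0, ERR=3758021622639/34359738368
(4,2): OLD=99200513519329/549755813888 → NEW=255, ERR=-40987219022111/549755813888
(4,3): OLD=171557597339387/4398046511104 → NEW=0, ERR=171557597339387/4398046511104
(4,4): OLD=6079258124576705/35184372088832 → NEW=255, ERR=-2892756758075455/35184372088832
(4,5): OLD=96403406528549121/1125899906842624 → NEW=0, ERR=96403406528549121/1125899906842624
(4,6): OLD=3294469988437193303/18014398509481984 → NEW=255, ERR=-1299201631480712617/18014398509481984
(5,0): OLD=69518467662781/549755813888 → NEW=0, ERR=69518467662781/549755813888
(5,1): OLD=778948657156671/4398046511104 → NEW=255, ERR=-342553203174849/4398046511104
(5,2): OLD=4249406210872233/35184372088832 → NEW=0, ERR=4249406210872233/35184372088832
(5,3): OLD=52622794231932973/281474976710656 → NEW=255, ERR=-19153324829284307/281474976710656
(5,4): OLD=1261535428507069327/18014398509481984 → NEW=0, ERR=1261535428507069327/18014398509481984
(5,5): OLD=22443639088503459103/144115188075855872 → NEW=255, ERR=-14305733870839788257/144115188075855872
(5,6): OLD=236083844182379379185/2305843009213693952 → NEW=0, ERR=236083844182379379185/2305843009213693952
Row 0: .#.#.#.
Row 1: .#.#.#.
Row 2: #.#.##.
Row 3: .#.#..#
Row 4: #.#.#.#
Row 5: .#.#.#.

Answer: .#.#.#.
.#.#.#.
#.#.##.
.#.#..#
#.#.#.#
.#.#.#.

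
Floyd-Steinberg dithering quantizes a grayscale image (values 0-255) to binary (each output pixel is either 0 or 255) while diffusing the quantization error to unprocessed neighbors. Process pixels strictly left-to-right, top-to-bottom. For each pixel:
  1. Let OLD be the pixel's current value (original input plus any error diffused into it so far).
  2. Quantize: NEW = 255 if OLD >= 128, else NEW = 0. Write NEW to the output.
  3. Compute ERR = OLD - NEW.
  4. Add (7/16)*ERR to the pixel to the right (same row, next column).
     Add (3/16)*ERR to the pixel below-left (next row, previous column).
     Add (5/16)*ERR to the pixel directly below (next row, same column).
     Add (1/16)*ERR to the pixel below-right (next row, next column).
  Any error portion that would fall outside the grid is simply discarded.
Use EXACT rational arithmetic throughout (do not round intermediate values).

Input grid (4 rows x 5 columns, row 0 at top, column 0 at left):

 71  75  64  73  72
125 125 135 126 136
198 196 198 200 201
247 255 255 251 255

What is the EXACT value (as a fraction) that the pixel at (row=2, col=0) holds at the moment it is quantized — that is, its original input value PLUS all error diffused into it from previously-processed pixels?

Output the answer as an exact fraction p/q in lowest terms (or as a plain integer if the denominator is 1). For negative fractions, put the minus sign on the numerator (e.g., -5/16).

Answer: 4910727/32768

Derivation:
(0,0): OLD=71 → NEW=0, ERR=71
(0,1): OLD=1697/16 → NEW=0, ERR=1697/16
(0,2): OLD=28263/256 → NEW=0, ERR=28263/256
(0,3): OLD=496849/4096 → NEW=0, ERR=496849/4096
(0,4): OLD=8196535/65536 → NEW=0, ERR=8196535/65536
(1,0): OLD=42771/256 → NEW=255, ERR=-22509/256
(1,1): OLD=296581/2048 → NEW=255, ERR=-225659/2048
(1,2): OLD=9874153/65536 → NEW=255, ERR=-6837527/65536
(1,3): OLD=38957685/262144 → NEW=255, ERR=-27889035/262144
(1,4): OLD=570931135/4194304 → NEW=255, ERR=-498616385/4194304
(2,0): OLD=4910727/32768 → NEW=255, ERR=-3445113/32768
Target (2,0): original=198, with diffused error = 4910727/32768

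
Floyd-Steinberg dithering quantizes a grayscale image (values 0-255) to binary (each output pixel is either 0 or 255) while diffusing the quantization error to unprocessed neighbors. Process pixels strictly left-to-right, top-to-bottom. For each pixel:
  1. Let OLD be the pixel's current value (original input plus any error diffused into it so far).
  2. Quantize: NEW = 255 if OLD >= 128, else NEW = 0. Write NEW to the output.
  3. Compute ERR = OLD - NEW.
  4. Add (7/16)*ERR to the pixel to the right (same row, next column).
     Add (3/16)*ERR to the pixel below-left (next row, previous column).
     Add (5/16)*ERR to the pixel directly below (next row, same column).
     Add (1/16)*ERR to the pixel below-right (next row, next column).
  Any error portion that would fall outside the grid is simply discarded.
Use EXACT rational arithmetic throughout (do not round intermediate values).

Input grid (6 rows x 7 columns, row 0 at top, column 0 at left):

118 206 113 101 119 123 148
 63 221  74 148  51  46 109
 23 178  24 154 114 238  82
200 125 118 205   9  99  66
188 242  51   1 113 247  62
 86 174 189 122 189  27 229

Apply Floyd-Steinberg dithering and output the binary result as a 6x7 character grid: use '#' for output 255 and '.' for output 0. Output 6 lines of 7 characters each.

(0,0): OLD=118 → NEW=0, ERR=118
(0,1): OLD=2061/8 → NEW=255, ERR=21/8
(0,2): OLD=14611/128 → NEW=0, ERR=14611/128
(0,3): OLD=309125/2048 → NEW=255, ERR=-213115/2048
(0,4): OLD=2407587/32768 → NEW=0, ERR=2407587/32768
(0,5): OLD=81340533/524288 → NEW=255, ERR=-52352907/524288
(0,6): OLD=875043635/8388608 → NEW=0, ERR=875043635/8388608
(1,0): OLD=12847/128 → NEW=0, ERR=12847/128
(1,1): OLD=301577/1024 → NEW=255, ERR=40457/1024
(1,2): OLD=3526141/32768 → NEW=0, ERR=3526141/32768
(1,3): OLD=24047897/131072 → NEW=255, ERR=-9375463/131072
(1,4): OLD=146296843/8388608 → NEW=0, ERR=146296843/8388608
(1,5): OLD=3125667003/67108864 → NEW=0, ERR=3125667003/67108864
(1,6): OLD=167218101141/1073741824 → NEW=255, ERR=-106586063979/1073741824
(2,0): OLD=1012083/16384 → NEW=0, ERR=1012083/16384
(2,1): OLD=127832801/524288 → NEW=255, ERR=-5860639/524288
(2,2): OLD=350601827/8388608 → NEW=0, ERR=350601827/8388608
(2,3): OLD=10732588683/67108864 → NEW=255, ERR=-6380171637/67108864
(2,4): OLD=44087002075/536870912 → NEW=0, ERR=44087002075/536870912
(2,5): OLD=4655048059049/17179869184 → NEW=255, ERR=274181417129/17179869184
(2,6): OLD=16732543923759/274877906944 → NEW=0, ERR=16732543923759/274877906944
(3,0): OLD=1822072963/8388608 → NEW=255, ERR=-317022077/8388608
(3,1): OLD=7829601159/67108864 → NEW=0, ERR=7829601159/67108864
(3,2): OLD=87821069861/536870912 → NEW=255, ERR=-49081012699/536870912
(3,3): OLD=329215540035/2147483648 → NEW=255, ERR=-218392790205/2147483648
(3,4): OLD=-3512954444669/274877906944 → NEW=0, ERR=-3512954444669/274877906944
(3,5): OLD=252760306845305/2199023255552 → NEW=0, ERR=252760306845305/2199023255552
(3,6): OLD=4795887684122919/35184372088832 → NEW=255, ERR=-4176127198529241/35184372088832
(4,0): OLD=212671383309/1073741824 → NEW=255, ERR=-61132781811/1073741824
(4,1): OLD=4020902060521/17179869184 → NEW=255, ERR=-359964581399/17179869184
(4,2): OLD=409010084295/274877906944 → NEW=0, ERR=409010084295/274877906944
(4,3): OLD=-84089305232963/2199023255552 → NEW=0, ERR=-84089305232963/2199023255552
(4,4): OLD=1890668717493255/17592186044416 → NEW=0, ERR=1890668717493255/17592186044416
(4,5): OLD=172760785323088679/562949953421312 → NEW=255, ERR=29208547200654119/562949953421312
(4,6): OLD=493522646868579137/9007199254740992 → NEW=0, ERR=493522646868579137/9007199254740992
(5,0): OLD=17668983708107/274877906944 → NEW=0, ERR=17668983708107/274877906944
(5,1): OLD=422861425243097/2199023255552 → NEW=255, ERR=-137889504922663/2199023255552
(5,2): OLD=2701318405792223/17592186044416 → NEW=255, ERR=-1784689035533857/17592186044416
(5,3): OLD=12090867249259579/140737488355328 → NEW=0, ERR=12090867249259579/140737488355328
(5,4): OLD=2409510716386560329/9007199254740992 → NEW=255, ERR=112674906427607369/9007199254740992
(5,5): OLD=4732554261527986809/72057594037927936 → NEW=0, ERR=4732554261527986809/72057594037927936
(5,6): OLD=320626504302090757879/1152921504606846976 → NEW=255, ERR=26631520627344778999/1152921504606846976
Row 0: .#.#.#.
Row 1: .#.#..#
Row 2: .#.#.#.
Row 3: #.##..#
Row 4: ##...#.
Row 5: .##.#.#

Answer: .#.#.#.
.#.#..#
.#.#.#.
#.##..#
##...#.
.##.#.#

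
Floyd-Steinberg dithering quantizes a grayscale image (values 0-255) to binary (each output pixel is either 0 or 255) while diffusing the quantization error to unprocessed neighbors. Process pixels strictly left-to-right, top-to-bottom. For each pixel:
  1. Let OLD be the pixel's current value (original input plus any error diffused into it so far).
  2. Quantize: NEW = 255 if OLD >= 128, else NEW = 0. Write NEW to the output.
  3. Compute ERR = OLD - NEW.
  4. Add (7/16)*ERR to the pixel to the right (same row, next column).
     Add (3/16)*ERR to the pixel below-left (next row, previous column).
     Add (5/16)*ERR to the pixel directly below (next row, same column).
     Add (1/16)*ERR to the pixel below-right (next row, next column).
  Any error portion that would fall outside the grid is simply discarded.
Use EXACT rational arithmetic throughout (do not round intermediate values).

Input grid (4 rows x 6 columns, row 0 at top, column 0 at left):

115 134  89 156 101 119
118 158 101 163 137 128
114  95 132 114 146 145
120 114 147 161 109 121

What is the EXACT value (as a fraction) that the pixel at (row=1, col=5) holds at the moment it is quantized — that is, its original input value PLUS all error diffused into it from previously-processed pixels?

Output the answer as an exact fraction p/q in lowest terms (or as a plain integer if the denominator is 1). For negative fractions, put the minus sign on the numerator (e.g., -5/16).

Answer: 18027615325/268435456

Derivation:
(0,0): OLD=115 → NEW=0, ERR=115
(0,1): OLD=2949/16 → NEW=255, ERR=-1131/16
(0,2): OLD=14867/256 → NEW=0, ERR=14867/256
(0,3): OLD=743045/4096 → NEW=255, ERR=-301435/4096
(0,4): OLD=4509091/65536 → NEW=0, ERR=4509091/65536
(0,5): OLD=156344181/1048576 → NEW=255, ERR=-111042699/1048576
(1,0): OLD=36015/256 → NEW=255, ERR=-29265/256
(1,1): OLD=212937/2048 → NEW=0, ERR=212937/2048
(1,2): OLD=9595773/65536 → NEW=255, ERR=-7115907/65536
(1,3): OLD=28581241/262144 → NEW=0, ERR=28581241/262144
(1,4): OLD=3049185163/16777216 → NEW=255, ERR=-1229004917/16777216
(1,5): OLD=18027615325/268435456 → NEW=0, ERR=18027615325/268435456
Target (1,5): original=128, with diffused error = 18027615325/268435456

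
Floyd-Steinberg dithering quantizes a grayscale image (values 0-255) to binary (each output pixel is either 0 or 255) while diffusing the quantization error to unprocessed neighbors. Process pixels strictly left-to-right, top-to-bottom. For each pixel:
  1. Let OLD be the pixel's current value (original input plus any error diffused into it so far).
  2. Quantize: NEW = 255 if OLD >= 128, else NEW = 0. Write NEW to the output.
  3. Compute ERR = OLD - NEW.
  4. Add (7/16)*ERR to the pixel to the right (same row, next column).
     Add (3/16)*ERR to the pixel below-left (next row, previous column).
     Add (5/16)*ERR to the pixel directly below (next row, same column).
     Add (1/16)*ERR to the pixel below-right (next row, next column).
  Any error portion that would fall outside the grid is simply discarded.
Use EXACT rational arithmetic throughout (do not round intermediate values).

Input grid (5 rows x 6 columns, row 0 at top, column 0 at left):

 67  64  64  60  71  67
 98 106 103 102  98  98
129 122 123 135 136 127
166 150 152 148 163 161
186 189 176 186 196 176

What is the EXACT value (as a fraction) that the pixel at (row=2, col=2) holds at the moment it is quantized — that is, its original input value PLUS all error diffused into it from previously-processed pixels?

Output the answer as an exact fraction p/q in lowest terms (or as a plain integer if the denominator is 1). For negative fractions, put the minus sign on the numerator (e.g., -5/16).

(0,0): OLD=67 → NEW=0, ERR=67
(0,1): OLD=1493/16 → NEW=0, ERR=1493/16
(0,2): OLD=26835/256 → NEW=0, ERR=26835/256
(0,3): OLD=433605/4096 → NEW=0, ERR=433605/4096
(0,4): OLD=7688291/65536 → NEW=0, ERR=7688291/65536
(0,5): OLD=124072629/1048576 → NEW=0, ERR=124072629/1048576
(1,0): OLD=34927/256 → NEW=255, ERR=-30353/256
(1,1): OLD=219401/2048 → NEW=0, ERR=219401/2048
(1,2): OLD=13651645/65536 → NEW=255, ERR=-3060035/65536
(1,3): OLD=37539385/262144 → NEW=255, ERR=-29307335/262144
(1,4): OLD=1921845835/16777216 → NEW=0, ERR=1921845835/16777216
(1,5): OLD=51653608349/268435456 → NEW=255, ERR=-16797432931/268435456
(2,0): OLD=3671155/32768 → NEW=0, ERR=3671155/32768
(2,1): OLD=197476129/1048576 → NEW=255, ERR=-69910751/1048576
(2,2): OLD=1090064803/16777216 → NEW=0, ERR=1090064803/16777216
Target (2,2): original=123, with diffused error = 1090064803/16777216

Answer: 1090064803/16777216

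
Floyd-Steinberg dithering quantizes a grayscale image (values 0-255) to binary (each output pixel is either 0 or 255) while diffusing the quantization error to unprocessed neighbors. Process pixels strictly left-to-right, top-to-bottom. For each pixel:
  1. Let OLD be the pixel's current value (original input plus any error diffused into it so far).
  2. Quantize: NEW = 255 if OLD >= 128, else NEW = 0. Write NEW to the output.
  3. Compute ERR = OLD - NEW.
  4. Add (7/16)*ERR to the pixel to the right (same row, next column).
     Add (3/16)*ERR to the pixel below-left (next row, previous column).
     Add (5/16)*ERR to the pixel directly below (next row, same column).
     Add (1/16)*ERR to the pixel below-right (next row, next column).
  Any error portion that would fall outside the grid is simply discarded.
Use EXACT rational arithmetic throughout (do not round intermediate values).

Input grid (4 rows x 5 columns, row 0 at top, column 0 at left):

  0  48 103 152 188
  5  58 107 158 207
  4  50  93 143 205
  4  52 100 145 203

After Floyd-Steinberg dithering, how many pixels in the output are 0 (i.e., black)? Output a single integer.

Answer: 12

Derivation:
(0,0): OLD=0 → NEW=0, ERR=0
(0,1): OLD=48 → NEW=0, ERR=48
(0,2): OLD=124 → NEW=0, ERR=124
(0,3): OLD=825/4 → NEW=255, ERR=-195/4
(0,4): OLD=10667/64 → NEW=255, ERR=-5653/64
(1,0): OLD=14 → NEW=0, ERR=14
(1,1): OLD=819/8 → NEW=0, ERR=819/8
(1,2): OLD=23603/128 → NEW=255, ERR=-9037/128
(1,3): OLD=211079/2048 → NEW=0, ERR=211079/2048
(1,4): OLD=7256209/32768 → NEW=255, ERR=-1099631/32768
(2,0): OLD=3529/128 → NEW=0, ERR=3529/128
(2,1): OLD=20913/256 → NEW=0, ERR=20913/256
(2,2): OLD=4338493/32768 → NEW=255, ERR=-4017347/32768
(2,3): OLD=29062855/262144 → NEW=0, ERR=29062855/262144
(2,4): OLD=1046305177/4194304 → NEW=255, ERR=-23242343/4194304
(3,0): OLD=114413/4096 → NEW=0, ERR=114413/4096
(3,1): OLD=35905807/524288 → NEW=0, ERR=35905807/524288
(3,2): OLD=986020643/8388608 → NEW=0, ERR=986020643/8388608
(3,3): OLD=29845876971/134217728 → NEW=255, ERR=-4379643669/134217728
(3,4): OLD=416443081741/2147483648 → NEW=255, ERR=-131165248499/2147483648
Output grid:
  Row 0: ...##  (3 black, running=3)
  Row 1: ..#.#  (3 black, running=6)
  Row 2: ..#.#  (3 black, running=9)
  Row 3: ...##  (3 black, running=12)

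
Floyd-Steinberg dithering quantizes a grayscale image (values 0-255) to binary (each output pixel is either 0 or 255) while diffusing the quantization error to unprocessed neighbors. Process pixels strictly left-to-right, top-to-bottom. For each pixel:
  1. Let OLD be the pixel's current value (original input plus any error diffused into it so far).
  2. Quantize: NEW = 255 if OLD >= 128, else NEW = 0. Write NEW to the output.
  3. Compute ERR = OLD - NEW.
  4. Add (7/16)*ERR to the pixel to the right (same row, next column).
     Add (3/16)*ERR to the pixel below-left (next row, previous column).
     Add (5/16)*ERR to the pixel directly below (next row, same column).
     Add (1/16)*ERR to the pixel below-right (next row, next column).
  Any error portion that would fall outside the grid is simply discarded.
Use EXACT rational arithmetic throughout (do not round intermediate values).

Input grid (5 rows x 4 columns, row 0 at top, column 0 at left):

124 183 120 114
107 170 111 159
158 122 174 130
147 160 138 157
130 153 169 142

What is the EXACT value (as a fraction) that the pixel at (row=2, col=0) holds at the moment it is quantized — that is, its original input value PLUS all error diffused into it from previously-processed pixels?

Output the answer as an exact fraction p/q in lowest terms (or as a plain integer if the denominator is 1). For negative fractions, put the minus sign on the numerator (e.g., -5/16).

Answer: 835631/8192

Derivation:
(0,0): OLD=124 → NEW=0, ERR=124
(0,1): OLD=949/4 → NEW=255, ERR=-71/4
(0,2): OLD=7183/64 → NEW=0, ERR=7183/64
(0,3): OLD=167017/1024 → NEW=255, ERR=-94103/1024
(1,0): OLD=9115/64 → NEW=255, ERR=-7205/64
(1,1): OLD=73725/512 → NEW=255, ERR=-56835/512
(1,2): OLD=1297089/16384 → NEW=0, ERR=1297089/16384
(1,3): OLD=45071127/262144 → NEW=255, ERR=-21775593/262144
(2,0): OLD=835631/8192 → NEW=0, ERR=835631/8192
Target (2,0): original=158, with diffused error = 835631/8192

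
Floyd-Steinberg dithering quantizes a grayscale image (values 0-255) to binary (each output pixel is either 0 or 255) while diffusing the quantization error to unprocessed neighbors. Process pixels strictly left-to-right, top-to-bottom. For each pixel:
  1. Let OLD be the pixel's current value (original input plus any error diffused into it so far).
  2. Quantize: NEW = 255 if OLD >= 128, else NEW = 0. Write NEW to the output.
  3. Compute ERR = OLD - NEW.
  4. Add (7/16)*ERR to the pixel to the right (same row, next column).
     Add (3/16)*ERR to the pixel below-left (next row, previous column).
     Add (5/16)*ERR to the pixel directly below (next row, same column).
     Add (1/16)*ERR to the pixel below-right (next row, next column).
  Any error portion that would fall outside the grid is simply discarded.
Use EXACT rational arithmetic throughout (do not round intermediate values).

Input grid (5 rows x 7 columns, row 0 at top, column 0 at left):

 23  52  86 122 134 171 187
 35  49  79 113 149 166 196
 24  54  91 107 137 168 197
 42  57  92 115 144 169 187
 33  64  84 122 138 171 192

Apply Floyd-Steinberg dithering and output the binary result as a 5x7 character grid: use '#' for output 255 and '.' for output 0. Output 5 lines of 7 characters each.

(0,0): OLD=23 → NEW=0, ERR=23
(0,1): OLD=993/16 → NEW=0, ERR=993/16
(0,2): OLD=28967/256 → NEW=0, ERR=28967/256
(0,3): OLD=702481/4096 → NEW=255, ERR=-341999/4096
(0,4): OLD=6387831/65536 → NEW=0, ERR=6387831/65536
(0,5): OLD=224021313/1048576 → NEW=255, ERR=-43365567/1048576
(0,6): OLD=2833780423/16777216 → NEW=255, ERR=-1444409657/16777216
(1,0): OLD=13779/256 → NEW=0, ERR=13779/256
(1,1): OLD=234693/2048 → NEW=0, ERR=234693/2048
(1,2): OLD=10008617/65536 → NEW=255, ERR=-6703063/65536
(1,3): OLD=17696693/262144 → NEW=0, ERR=17696693/262144
(1,4): OLD=3288690623/16777216 → NEW=255, ERR=-989499457/16777216
(1,5): OLD=15733299951/134217728 → NEW=0, ERR=15733299951/134217728
(1,6): OLD=467712715809/2147483648 → NEW=255, ERR=-79895614431/2147483648
(2,0): OLD=2041671/32768 → NEW=0, ERR=2041671/32768
(2,1): OLD=106175613/1048576 → NEW=0, ERR=106175613/1048576
(2,2): OLD=2066234039/16777216 → NEW=0, ERR=2066234039/16777216
(2,3): OLD=22082345663/134217728 → NEW=255, ERR=-12143174977/134217728
(2,4): OLD=112941831663/1073741824 → NEW=0, ERR=112941831663/1073741824
(2,5): OLD=8245942911397/34359738368 → NEW=255, ERR=-515790372443/34359738368
(2,6): OLD=102327438361811/549755813888 → NEW=255, ERR=-37860294179629/549755813888
(3,0): OLD=1349837271/16777216 → NEW=0, ERR=1349837271/16777216
(3,1): OLD=20243884299/134217728 → NEW=255, ERR=-13981636341/134217728
(3,2): OLD=79753678161/1073741824 → NEW=0, ERR=79753678161/1073741824
(3,3): OLD=629824544423/4294967296 → NEW=255, ERR=-465392116057/4294967296
(3,4): OLD=66517547855319/549755813888 → NEW=0, ERR=66517547855319/549755813888
(3,5): OLD=927572330608757/4398046511104 → NEW=255, ERR=-193929529722763/4398046511104
(3,6): OLD=10221015518305963/70368744177664 → NEW=255, ERR=-7723014246998357/70368744177664
(4,0): OLD=82915542201/2147483648 → NEW=0, ERR=82915542201/2147483648
(4,1): OLD=2312202383333/34359738368 → NEW=0, ERR=2312202383333/34359738368
(4,2): OLD=60376783867019/549755813888 → NEW=0, ERR=60376783867019/549755813888
(4,3): OLD=719148204143209/4398046511104 → NEW=255, ERR=-402353656188311/4398046511104
(4,4): OLD=4248381450700779/35184372088832 → NEW=0, ERR=4248381450700779/35184372088832
(4,5): OLD=221837065386564331/1125899906842624 → NEW=255, ERR=-65267410858304789/1125899906842624
(4,6): OLD=2334405538443511517/18014398509481984 → NEW=255, ERR=-2259266081474394403/18014398509481984
Row 0: ...#.##
Row 1: ..#.#.#
Row 2: ...#.##
Row 3: .#.#.##
Row 4: ...#.##

Answer: ...#.##
..#.#.#
...#.##
.#.#.##
...#.##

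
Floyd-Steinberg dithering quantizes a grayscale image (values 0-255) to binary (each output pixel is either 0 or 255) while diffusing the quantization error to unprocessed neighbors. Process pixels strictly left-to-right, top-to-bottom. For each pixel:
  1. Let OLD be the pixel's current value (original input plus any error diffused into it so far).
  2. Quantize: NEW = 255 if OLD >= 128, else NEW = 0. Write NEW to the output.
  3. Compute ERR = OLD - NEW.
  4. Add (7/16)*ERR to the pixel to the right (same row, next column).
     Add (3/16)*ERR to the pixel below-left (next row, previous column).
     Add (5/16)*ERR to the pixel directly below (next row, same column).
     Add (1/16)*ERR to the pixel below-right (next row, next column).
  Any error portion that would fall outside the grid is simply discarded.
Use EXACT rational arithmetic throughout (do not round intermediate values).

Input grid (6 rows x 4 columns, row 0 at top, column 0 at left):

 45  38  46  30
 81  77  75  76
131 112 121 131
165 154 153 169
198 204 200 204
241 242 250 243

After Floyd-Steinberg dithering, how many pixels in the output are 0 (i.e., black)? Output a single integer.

(0,0): OLD=45 → NEW=0, ERR=45
(0,1): OLD=923/16 → NEW=0, ERR=923/16
(0,2): OLD=18237/256 → NEW=0, ERR=18237/256
(0,3): OLD=250539/4096 → NEW=0, ERR=250539/4096
(1,0): OLD=27105/256 → NEW=0, ERR=27105/256
(1,1): OLD=322599/2048 → NEW=255, ERR=-199641/2048
(1,2): OLD=4567091/65536 → NEW=0, ERR=4567091/65536
(1,3): OLD=136373205/1048576 → NEW=255, ERR=-131013675/1048576
(2,0): OLD=4777885/32768 → NEW=255, ERR=-3577955/32768
(2,1): OLD=56046735/1048576 → NEW=0, ERR=56046735/1048576
(2,2): OLD=286560043/2097152 → NEW=255, ERR=-248213717/2097152
(2,3): OLD=1494144735/33554432 → NEW=0, ERR=1494144735/33554432
(3,0): OLD=2363908045/16777216 → NEW=255, ERR=-1914282035/16777216
(3,1): OLD=24633782611/268435456 → NEW=0, ERR=24633782611/268435456
(3,2): OLD=720917133485/4294967296 → NEW=255, ERR=-374299526995/4294967296
(3,3): OLD=9441405817403/68719476736 → NEW=255, ERR=-8082060750277/68719476736
(4,0): OLD=771162309641/4294967296 → NEW=255, ERR=-324054350839/4294967296
(4,1): OLD=6054070312603/34359738368 → NEW=255, ERR=-2707662971237/34359738368
(4,2): OLD=134111147895867/1099511627776 → NEW=0, ERR=134111147895867/1099511627776
(4,3): OLD=3785198449399053/17592186044416 → NEW=255, ERR=-700808991927027/17592186044416
(5,0): OLD=111405988199737/549755813888 → NEW=255, ERR=-28781744341703/549755813888
(5,1): OLD=3740514056439727/17592186044416 → NEW=255, ERR=-745493384886353/17592186044416
(5,2): OLD=2262200996814827/8796093022208 → NEW=255, ERR=19197276151787/8796093022208
(5,3): OLD=67308914613513163/281474976710656 → NEW=255, ERR=-4467204447704117/281474976710656
Output grid:
  Row 0: ....  (4 black, running=4)
  Row 1: .#.#  (2 black, running=6)
  Row 2: #.#.  (2 black, running=8)
  Row 3: #.##  (1 black, running=9)
  Row 4: ##.#  (1 black, running=10)
  Row 5: ####  (0 black, running=10)

Answer: 10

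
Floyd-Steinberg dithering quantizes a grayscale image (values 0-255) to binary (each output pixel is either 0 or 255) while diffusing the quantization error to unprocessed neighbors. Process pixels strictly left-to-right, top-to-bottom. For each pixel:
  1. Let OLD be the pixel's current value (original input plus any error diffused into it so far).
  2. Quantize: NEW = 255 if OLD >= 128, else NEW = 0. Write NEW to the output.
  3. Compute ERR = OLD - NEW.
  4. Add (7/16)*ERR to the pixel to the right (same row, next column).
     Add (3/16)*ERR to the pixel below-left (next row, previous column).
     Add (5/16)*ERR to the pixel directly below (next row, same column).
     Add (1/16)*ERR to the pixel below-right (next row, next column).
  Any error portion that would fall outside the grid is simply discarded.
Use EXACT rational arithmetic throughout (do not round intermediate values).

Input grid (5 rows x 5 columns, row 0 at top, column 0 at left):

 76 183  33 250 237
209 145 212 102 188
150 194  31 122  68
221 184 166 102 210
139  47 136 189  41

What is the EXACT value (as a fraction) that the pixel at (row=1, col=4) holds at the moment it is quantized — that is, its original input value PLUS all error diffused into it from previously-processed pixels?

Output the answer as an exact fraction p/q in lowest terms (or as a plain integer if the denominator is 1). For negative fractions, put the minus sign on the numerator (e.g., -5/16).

Answer: 240908747/1048576

Derivation:
(0,0): OLD=76 → NEW=0, ERR=76
(0,1): OLD=865/4 → NEW=255, ERR=-155/4
(0,2): OLD=1027/64 → NEW=0, ERR=1027/64
(0,3): OLD=263189/1024 → NEW=255, ERR=2069/1024
(0,4): OLD=3897491/16384 → NEW=255, ERR=-280429/16384
(1,0): OLD=14431/64 → NEW=255, ERR=-1889/64
(1,1): OLD=65401/512 → NEW=0, ERR=65401/512
(1,2): OLD=4437709/16384 → NEW=255, ERR=259789/16384
(1,3): OLD=7036089/65536 → NEW=0, ERR=7036089/65536
(1,4): OLD=240908747/1048576 → NEW=255, ERR=-26478133/1048576
Target (1,4): original=188, with diffused error = 240908747/1048576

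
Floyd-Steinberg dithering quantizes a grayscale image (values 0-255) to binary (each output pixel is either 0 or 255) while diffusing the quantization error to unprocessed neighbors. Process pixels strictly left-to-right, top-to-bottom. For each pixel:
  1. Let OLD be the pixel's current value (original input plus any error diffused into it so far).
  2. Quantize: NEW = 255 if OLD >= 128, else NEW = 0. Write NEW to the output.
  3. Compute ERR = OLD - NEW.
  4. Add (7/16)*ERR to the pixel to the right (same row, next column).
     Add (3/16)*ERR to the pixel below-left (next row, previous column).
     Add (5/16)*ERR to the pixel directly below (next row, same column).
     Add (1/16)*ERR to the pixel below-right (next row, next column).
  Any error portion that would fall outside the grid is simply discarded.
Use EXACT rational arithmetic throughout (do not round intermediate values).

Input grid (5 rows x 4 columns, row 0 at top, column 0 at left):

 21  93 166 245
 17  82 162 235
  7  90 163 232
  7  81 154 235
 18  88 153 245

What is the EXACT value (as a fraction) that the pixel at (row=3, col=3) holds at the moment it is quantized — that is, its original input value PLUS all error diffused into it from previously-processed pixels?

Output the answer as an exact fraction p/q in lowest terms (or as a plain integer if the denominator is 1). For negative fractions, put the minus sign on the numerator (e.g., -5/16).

(0,0): OLD=21 → NEW=0, ERR=21
(0,1): OLD=1635/16 → NEW=0, ERR=1635/16
(0,2): OLD=53941/256 → NEW=255, ERR=-11339/256
(0,3): OLD=924147/4096 → NEW=255, ERR=-120333/4096
(1,0): OLD=10937/256 → NEW=0, ERR=10937/256
(1,1): OLD=257295/2048 → NEW=0, ERR=257295/2048
(1,2): OLD=13369403/65536 → NEW=255, ERR=-3342277/65536
(1,3): OLD=210489997/1048576 → NEW=255, ERR=-56896883/1048576
(2,0): OLD=1438741/32768 → NEW=0, ERR=1438741/32768
(2,1): OLD=148454455/1048576 → NEW=255, ERR=-118932425/1048576
(2,2): OLD=199477683/2097152 → NEW=0, ERR=199477683/2097152
(2,3): OLD=8505050311/33554432 → NEW=255, ERR=-51329849/33554432
(3,0): OLD=-9158203/16777216 → NEW=0, ERR=-9158203/16777216
(3,1): OLD=17688670299/268435456 → NEW=0, ERR=17688670299/268435456
(3,2): OLD=881232755621/4294967296 → NEW=255, ERR=-213983904859/4294967296
(3,3): OLD=15026868890371/68719476736 → NEW=255, ERR=-2496597677309/68719476736
Target (3,3): original=235, with diffused error = 15026868890371/68719476736

Answer: 15026868890371/68719476736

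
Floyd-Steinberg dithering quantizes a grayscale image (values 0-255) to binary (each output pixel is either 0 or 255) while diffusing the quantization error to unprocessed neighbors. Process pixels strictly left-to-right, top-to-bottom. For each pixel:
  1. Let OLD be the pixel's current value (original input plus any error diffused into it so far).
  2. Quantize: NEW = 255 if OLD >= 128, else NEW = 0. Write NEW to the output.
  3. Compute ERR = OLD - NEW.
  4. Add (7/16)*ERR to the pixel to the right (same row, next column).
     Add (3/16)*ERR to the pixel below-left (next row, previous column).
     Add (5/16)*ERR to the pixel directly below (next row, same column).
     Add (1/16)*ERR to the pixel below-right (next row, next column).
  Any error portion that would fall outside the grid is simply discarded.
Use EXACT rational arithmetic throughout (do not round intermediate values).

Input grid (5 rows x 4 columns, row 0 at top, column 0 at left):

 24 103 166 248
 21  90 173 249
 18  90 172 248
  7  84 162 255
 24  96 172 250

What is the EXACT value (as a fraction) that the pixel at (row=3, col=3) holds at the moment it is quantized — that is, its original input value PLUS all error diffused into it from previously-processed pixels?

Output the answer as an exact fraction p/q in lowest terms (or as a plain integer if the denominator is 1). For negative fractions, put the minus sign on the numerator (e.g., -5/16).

(0,0): OLD=24 → NEW=0, ERR=24
(0,1): OLD=227/2 → NEW=0, ERR=227/2
(0,2): OLD=6901/32 → NEW=255, ERR=-1259/32
(0,3): OLD=118163/512 → NEW=255, ERR=-12397/512
(1,0): OLD=1593/32 → NEW=0, ERR=1593/32
(1,1): OLD=36191/256 → NEW=255, ERR=-29089/256
(1,2): OLD=930171/8192 → NEW=0, ERR=930171/8192
(1,3): OLD=37834061/131072 → NEW=255, ERR=4410701/131072
(2,0): OLD=50181/4096 → NEW=0, ERR=50181/4096
(2,1): OLD=11043095/131072 → NEW=0, ERR=11043095/131072
(2,2): OLD=63845503/262144 → NEW=255, ERR=-3001217/262144
(2,3): OLD=1093051355/4194304 → NEW=255, ERR=23503835/4194304
(3,0): OLD=55838309/2097152 → NEW=0, ERR=55838309/2097152
(3,1): OLD=4046551515/33554432 → NEW=0, ERR=4046551515/33554432
(3,2): OLD=116769293829/536870912 → NEW=255, ERR=-20132788731/536870912
(3,3): OLD=2058399761827/8589934592 → NEW=255, ERR=-132033559133/8589934592
Target (3,3): original=255, with diffused error = 2058399761827/8589934592

Answer: 2058399761827/8589934592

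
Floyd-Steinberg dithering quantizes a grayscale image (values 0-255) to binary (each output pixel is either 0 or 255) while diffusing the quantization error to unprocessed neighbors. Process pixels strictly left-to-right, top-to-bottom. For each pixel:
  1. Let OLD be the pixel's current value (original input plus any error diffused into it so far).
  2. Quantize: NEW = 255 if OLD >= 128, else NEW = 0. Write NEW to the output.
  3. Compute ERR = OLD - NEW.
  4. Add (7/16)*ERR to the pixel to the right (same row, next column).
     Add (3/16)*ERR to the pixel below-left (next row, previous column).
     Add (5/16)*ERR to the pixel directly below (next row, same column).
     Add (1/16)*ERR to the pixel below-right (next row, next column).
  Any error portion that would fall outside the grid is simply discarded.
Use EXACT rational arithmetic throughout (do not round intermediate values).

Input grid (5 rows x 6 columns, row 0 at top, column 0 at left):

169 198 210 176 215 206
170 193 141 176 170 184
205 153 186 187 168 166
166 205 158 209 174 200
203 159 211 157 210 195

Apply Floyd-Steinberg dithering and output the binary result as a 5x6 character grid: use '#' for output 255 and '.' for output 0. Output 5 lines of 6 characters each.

(0,0): OLD=169 → NEW=255, ERR=-86
(0,1): OLD=1283/8 → NEW=255, ERR=-757/8
(0,2): OLD=21581/128 → NEW=255, ERR=-11059/128
(0,3): OLD=283035/2048 → NEW=255, ERR=-239205/2048
(0,4): OLD=5370685/32768 → NEW=255, ERR=-2985155/32768
(0,5): OLD=87107243/524288 → NEW=255, ERR=-46586197/524288
(1,0): OLD=16049/128 → NEW=0, ERR=16049/128
(1,1): OLD=201431/1024 → NEW=255, ERR=-59689/1024
(1,2): OLD=1988515/32768 → NEW=0, ERR=1988515/32768
(1,3): OLD=18817831/131072 → NEW=255, ERR=-14605529/131072
(1,4): OLD=577301077/8388608 → NEW=0, ERR=577301077/8388608
(1,5): OLD=24246074051/134217728 → NEW=255, ERR=-9979446589/134217728
(2,0): OLD=3821613/16384 → NEW=255, ERR=-356307/16384
(2,1): OLD=75751615/524288 → NEW=255, ERR=-57941825/524288
(2,2): OLD=1107942397/8388608 → NEW=255, ERR=-1031152643/8388608
(2,3): OLD=7723920213/67108864 → NEW=0, ERR=7723920213/67108864
(2,4): OLD=470201820543/2147483648 → NEW=255, ERR=-77406509697/2147483648
(2,5): OLD=4511304349801/34359738368 → NEW=255, ERR=-4250428934039/34359738368
(3,0): OLD=1161674333/8388608 → NEW=255, ERR=-977420707/8388608
(3,1): OLD=6380728089/67108864 → NEW=0, ERR=6380728089/67108864
(3,2): OLD=94412703067/536870912 → NEW=255, ERR=-42489379493/536870912
(3,3): OLD=6731115321489/34359738368 → NEW=255, ERR=-2030617962351/34359738368
(3,4): OLD=33227012725617/274877906944 → NEW=0, ERR=33227012725617/274877906944
(3,5): OLD=932273200697343/4398046511104 → NEW=255, ERR=-189228659634177/4398046511104
(4,0): OLD=198014946259/1073741824 → NEW=255, ERR=-75789218861/1073741824
(4,1): OLD=2331486787895/17179869184 → NEW=255, ERR=-2049379854025/17179869184
(4,2): OLD=70885636230773/549755813888 → NEW=255, ERR=-69302096310667/549755813888
(4,3): OLD=889275445076777/8796093022208 → NEW=0, ERR=889275445076777/8796093022208
(4,4): OLD=39440912550088121/140737488355328 → NEW=255, ERR=3552853019479481/140737488355328
(4,5): OLD=450706579779027311/2251799813685248 → NEW=255, ERR=-123502372710710929/2251799813685248
Row 0: ######
Row 1: .#.#.#
Row 2: ###.##
Row 3: #.##.#
Row 4: ###.##

Answer: ######
.#.#.#
###.##
#.##.#
###.##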